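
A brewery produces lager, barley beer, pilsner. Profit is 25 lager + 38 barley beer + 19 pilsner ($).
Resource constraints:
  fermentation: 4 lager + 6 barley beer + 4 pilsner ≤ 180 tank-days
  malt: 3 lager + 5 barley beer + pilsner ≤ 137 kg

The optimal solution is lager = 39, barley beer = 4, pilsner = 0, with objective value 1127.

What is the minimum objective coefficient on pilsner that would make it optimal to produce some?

Both fermentation and malt are binding at x*.
From A_Bᵀ y = c: 4·y_fermentation + 3·y_malt = 25; 6·y_fermentation + 5·y_malt = 38.
→ y_fermentation = 5.5 and y_malt = 1.
pilsner enters the basis when its profit ≥ yᵀa₃ = 5.5·4 + 1·1 = 23.

23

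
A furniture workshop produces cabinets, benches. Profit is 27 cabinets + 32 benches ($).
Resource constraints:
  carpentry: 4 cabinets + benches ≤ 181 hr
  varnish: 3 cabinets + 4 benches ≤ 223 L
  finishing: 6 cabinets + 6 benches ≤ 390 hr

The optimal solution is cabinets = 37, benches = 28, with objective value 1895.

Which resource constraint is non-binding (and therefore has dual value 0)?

carpentry

carpentry: 176/181 (slack 5)
varnish: 223/223 (binding)
finishing: 390/390 (binding)
By complementary slackness, a constraint with positive slack has shadow price 0 → carpentry.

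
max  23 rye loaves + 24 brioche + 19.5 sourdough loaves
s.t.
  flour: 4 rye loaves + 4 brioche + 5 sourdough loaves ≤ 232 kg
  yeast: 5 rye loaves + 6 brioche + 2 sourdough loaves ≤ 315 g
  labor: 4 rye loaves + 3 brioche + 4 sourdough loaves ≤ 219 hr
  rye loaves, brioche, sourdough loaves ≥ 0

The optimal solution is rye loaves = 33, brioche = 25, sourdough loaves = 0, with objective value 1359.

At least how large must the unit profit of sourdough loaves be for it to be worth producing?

24.5

At the optimum: flour uses 232 of 232 (binding); yeast uses 315 of 315 (binding); labor uses 207 of 219 (slack = 12).
Since labor is not tight, its dual is 0.
The binding rows give the dual system: 4·y_flour + 5·y_yeast = 23 and 4·y_flour + 6·y_yeast = 24.
→ y_flour = 4.5 and y_yeast = 1.
sourdough loaves enters the basis when its profit ≥ yᵀa₃ = 4.5·5 + 1·2 = 24.5.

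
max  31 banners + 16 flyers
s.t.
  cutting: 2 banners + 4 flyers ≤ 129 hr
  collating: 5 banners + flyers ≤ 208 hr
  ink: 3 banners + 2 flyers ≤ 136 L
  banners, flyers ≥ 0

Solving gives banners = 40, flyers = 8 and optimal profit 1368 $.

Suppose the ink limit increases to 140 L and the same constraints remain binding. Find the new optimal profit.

1396

At the optimum: cutting uses 112 of 129 (slack = 17); collating uses 208 of 208 (binding); ink uses 136 of 136 (binding).
By complementary slackness, y = 0 for the non-binding constraint.
From A_Bᵀ y = c: 5·y_collating + 3·y_ink = 31; 1·y_collating + 2·y_ink = 16.
This yields shadow prices y_collating = 2, y_ink = 7.
Δz = y_ink·Δb = 7 × (4) = 28, so new z* = 1368 + 28 = 1396.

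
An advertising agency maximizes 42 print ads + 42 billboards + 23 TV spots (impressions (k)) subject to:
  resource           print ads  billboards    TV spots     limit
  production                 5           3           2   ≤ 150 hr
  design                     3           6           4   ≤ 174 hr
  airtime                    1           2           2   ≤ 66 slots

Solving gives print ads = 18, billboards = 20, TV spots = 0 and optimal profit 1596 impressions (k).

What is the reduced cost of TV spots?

-5

Check each constraint at x*: production 150/150 (tight); design 174/174 (tight); airtime 58/66 (slack 8).
Slack constraints have shadow price 0 (complementary slackness).
The binding rows give the dual system: 5·y_production + 3·y_design = 42 and 3·y_production + 6·y_design = 42.
Solving: y_production = 6, y_design = 4.
Reduced cost of TV spots: c₃ − yᵀa₃ = 23 − (6·2 + 4·4) = 23 − 28 = -5.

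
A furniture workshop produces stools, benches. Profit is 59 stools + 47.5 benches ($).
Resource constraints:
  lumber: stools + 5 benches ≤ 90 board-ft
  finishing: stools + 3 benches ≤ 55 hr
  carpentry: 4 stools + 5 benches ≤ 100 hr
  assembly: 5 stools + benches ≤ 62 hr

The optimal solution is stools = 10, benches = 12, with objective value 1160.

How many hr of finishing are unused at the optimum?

finishing used = 1·10 + 3·12 = 46; slack = 55 − 46 = 9.

9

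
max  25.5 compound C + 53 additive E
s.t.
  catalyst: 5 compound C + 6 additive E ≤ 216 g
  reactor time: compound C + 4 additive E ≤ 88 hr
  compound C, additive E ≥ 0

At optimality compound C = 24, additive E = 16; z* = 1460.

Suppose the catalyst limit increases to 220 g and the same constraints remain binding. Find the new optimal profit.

Check each constraint at x*: catalyst 216/216 (tight); reactor time 88/88 (tight).
The binding rows give the dual system: 5·y_catalyst + 1·y_reactor time = 25.5 and 6·y_catalyst + 4·y_reactor time = 53.
→ y_catalyst = 3.5 and y_reactor time = 8.
Δz = y_catalyst·Δb = 3.5 × (4) = 14, so new z* = 1460 + 14 = 1474.

1474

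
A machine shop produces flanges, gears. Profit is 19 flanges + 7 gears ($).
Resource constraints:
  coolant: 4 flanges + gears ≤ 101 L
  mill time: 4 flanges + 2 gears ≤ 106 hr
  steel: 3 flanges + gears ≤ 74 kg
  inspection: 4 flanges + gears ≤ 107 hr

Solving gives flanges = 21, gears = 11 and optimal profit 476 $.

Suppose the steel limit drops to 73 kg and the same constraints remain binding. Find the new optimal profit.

Check each constraint at x*: coolant 95/101 (slack 6); mill time 106/106 (tight); steel 74/74 (tight); inspection 95/107 (slack 12).
By complementary slackness, y = 0 for the non-binding constraints.
From A_Bᵀ y = c: 4·y_mill time + 3·y_steel = 19; 2·y_mill time + 1·y_steel = 7.
Solving: y_mill time = 1, y_steel = 5.
Δz = y_steel·Δb = 5 × (-1) = -5, so new z* = 476 − 5 = 471.

471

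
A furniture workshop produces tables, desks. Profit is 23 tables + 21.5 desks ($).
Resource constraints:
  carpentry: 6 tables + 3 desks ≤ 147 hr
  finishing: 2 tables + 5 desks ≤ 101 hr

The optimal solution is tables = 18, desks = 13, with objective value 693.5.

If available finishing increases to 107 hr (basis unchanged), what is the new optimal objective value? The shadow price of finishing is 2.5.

Δb = 6, so new z* = 693.5 + (2.5)·(6) = 693.5 + 15 = 708.5.

708.5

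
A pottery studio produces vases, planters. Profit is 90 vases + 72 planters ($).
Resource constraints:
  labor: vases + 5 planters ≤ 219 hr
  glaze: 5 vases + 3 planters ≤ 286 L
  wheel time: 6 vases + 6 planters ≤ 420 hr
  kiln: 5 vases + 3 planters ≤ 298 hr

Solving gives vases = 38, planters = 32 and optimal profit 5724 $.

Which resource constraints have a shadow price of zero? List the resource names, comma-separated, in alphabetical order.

labor: 198/219 (slack 21)
glaze: 286/286 (binding)
wheel time: 420/420 (binding)
kiln: 286/298 (slack 12)
By complementary slackness, a constraint with positive slack has shadow price 0 → kiln, labor.

kiln, labor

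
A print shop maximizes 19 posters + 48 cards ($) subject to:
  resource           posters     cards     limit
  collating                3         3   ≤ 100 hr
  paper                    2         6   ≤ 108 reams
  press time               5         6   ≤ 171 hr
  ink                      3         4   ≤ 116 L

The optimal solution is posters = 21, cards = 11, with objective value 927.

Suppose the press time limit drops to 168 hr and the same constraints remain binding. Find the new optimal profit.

Check each constraint at x*: collating 96/100 (slack 4); paper 108/108 (tight); press time 171/171 (tight); ink 107/116 (slack 9).
Slack constraints have shadow price 0 (complementary slackness).
Dual feasibility on the basic columns requires 2·y_paper + 5·y_press time = 19, 6·y_paper + 6·y_press time = 48.
This yields shadow prices y_paper = 7, y_press time = 1.
Δz = y_press time·Δb = 1 × (-3) = -3, so new z* = 927 − 3 = 924.

924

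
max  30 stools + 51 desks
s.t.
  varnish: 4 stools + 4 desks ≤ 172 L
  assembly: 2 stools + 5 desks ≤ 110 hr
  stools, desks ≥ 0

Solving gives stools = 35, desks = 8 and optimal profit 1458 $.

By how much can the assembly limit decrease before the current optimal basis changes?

Binding constraints: varnish, assembly. The basis is B = [[4,4],[2,5]] with det 12.
Per unit decrease in assembly, x* moves by d = (0.3333, -0.3333).
The basis stays optimal until desks reaches 0; allowable decrease = 24 hr.

24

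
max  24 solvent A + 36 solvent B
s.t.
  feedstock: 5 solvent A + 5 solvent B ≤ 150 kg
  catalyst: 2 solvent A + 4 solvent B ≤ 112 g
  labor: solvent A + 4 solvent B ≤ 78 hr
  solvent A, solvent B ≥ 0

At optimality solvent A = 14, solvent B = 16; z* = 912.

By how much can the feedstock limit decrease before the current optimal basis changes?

52.5

Binding constraints: feedstock, labor. The basis is B = [[5,5],[1,4]] with det 15.
Per unit decrease in feedstock, x* moves by d = (-0.2667, 0.0667).
The basis stays optimal until solvent A reaches 0; allowable decrease = 52.5 kg.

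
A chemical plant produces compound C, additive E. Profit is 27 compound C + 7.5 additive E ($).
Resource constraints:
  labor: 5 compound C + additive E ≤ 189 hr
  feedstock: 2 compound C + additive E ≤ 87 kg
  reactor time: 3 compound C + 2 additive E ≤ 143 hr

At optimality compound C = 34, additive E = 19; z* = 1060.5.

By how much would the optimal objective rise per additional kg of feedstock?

3.5

At the optimum: labor uses 189 of 189 (binding); feedstock uses 87 of 87 (binding); reactor time uses 140 of 143 (slack = 3).
Slack constraints have shadow price 0 (complementary slackness).
The binding rows give the dual system: 5·y_labor + 2·y_feedstock = 27 and 1·y_labor + 1·y_feedstock = 7.5.
This yields shadow prices y_labor = 4, y_feedstock = 3.5.
Shadow price of feedstock = 3.5.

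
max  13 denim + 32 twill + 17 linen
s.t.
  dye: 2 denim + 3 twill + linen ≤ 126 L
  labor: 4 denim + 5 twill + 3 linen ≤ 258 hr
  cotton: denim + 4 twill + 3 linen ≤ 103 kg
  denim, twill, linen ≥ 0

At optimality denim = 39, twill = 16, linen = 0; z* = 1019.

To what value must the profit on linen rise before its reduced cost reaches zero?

19

At the optimum: dye uses 126 of 126 (binding); labor uses 236 of 258 (slack = 22); cotton uses 103 of 103 (binding).
By complementary slackness, y = 0 for the non-binding constraint.
The binding rows give the dual system: 2·y_dye + 1·y_cotton = 13 and 3·y_dye + 4·y_cotton = 32.
Solving: y_dye = 4, y_cotton = 5.
linen enters the basis when its profit ≥ yᵀa₃ = 4·1 + 5·3 = 19.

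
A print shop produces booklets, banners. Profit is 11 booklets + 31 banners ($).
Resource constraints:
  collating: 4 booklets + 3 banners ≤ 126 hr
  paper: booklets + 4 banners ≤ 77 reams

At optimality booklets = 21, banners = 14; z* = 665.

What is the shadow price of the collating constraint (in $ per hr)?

1

Both collating and paper are binding at x*.
The binding rows give the dual system: 4·y_collating + 1·y_paper = 11 and 3·y_collating + 4·y_paper = 31.
→ y_collating = 1 and y_paper = 7.
Shadow price of collating = 1.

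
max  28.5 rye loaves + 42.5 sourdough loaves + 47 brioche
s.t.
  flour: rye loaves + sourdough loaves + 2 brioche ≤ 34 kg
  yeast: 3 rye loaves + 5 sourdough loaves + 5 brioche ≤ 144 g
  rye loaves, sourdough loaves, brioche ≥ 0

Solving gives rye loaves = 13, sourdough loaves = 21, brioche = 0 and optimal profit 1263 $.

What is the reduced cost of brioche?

At the optimum: flour uses 34 of 34 (binding); yeast uses 144 of 144 (binding).
From A_Bᵀ y = c: 1·y_flour + 3·y_yeast = 28.5; 1·y_flour + 5·y_yeast = 42.5.
→ y_flour = 7.5 and y_yeast = 7.
Reduced cost of brioche: c₃ − yᵀa₃ = 47 − (7.5·2 + 7·5) = 47 − 50 = -3.

-3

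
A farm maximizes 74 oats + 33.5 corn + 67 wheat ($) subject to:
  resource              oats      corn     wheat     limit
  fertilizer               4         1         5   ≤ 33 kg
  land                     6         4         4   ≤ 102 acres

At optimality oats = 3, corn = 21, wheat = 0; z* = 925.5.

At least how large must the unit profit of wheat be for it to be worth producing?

71.5

Both fertilizer and land are binding at x*.
Dual feasibility on the basic columns requires 4·y_fertilizer + 6·y_land = 74, 1·y_fertilizer + 4·y_land = 33.5.
This yields shadow prices y_fertilizer = 9.5, y_land = 6.
wheat enters the basis when its profit ≥ yᵀa₃ = 9.5·5 + 6·4 = 71.5.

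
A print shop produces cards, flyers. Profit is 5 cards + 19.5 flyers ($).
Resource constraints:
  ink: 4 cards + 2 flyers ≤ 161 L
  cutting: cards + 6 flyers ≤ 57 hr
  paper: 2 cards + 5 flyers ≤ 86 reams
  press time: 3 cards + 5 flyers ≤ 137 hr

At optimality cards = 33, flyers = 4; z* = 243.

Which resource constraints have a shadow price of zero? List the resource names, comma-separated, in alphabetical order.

ink, press time

ink: 140/161 (slack 21)
cutting: 57/57 (binding)
paper: 86/86 (binding)
press time: 119/137 (slack 18)
By complementary slackness, a constraint with positive slack has shadow price 0 → ink, press time.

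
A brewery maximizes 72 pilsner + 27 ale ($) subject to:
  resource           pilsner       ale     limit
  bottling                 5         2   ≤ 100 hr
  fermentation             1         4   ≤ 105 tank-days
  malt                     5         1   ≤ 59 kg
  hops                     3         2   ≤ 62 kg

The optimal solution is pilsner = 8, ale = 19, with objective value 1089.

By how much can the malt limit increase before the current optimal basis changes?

38.5

Binding constraints: malt, hops. The basis is B = [[5,1],[3,2]] with det 7.
Per unit increase in malt, x* moves by d = (0.2857, -0.4286).
The basis stays optimal until bottling becomes binding; allowable increase = 38.5 kg.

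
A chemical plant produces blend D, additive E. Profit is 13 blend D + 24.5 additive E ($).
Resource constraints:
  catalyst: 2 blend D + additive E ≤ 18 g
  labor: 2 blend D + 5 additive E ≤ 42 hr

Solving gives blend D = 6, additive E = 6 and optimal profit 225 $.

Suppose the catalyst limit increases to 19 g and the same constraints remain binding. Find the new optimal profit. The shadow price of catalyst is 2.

Δb = 1, so new z* = 225 + (2)·(1) = 225 + 2 = 227.

227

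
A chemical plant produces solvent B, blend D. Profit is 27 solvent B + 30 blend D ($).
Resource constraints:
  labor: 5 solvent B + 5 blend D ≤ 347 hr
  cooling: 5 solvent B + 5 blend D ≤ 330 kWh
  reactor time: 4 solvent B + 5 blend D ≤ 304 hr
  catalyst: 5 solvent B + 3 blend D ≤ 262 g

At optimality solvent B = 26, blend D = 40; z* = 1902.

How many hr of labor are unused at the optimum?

labor used = 5·26 + 5·40 = 330; slack = 347 − 330 = 17.

17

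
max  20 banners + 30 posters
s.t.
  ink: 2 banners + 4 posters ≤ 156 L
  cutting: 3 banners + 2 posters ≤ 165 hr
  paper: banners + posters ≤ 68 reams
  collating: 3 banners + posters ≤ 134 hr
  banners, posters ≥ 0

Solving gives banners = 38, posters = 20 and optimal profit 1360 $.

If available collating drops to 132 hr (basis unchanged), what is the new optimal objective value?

1356

Check each constraint at x*: ink 156/156 (tight); cutting 154/165 (slack 11); paper 58/68 (slack 10); collating 134/134 (tight).
By complementary slackness, y = 0 for the non-binding constraints.
From A_Bᵀ y = c: 2·y_ink + 3·y_collating = 20; 4·y_ink + 1·y_collating = 30.
Solving: y_ink = 7, y_collating = 2.
Δz = y_collating·Δb = 2 × (-2) = -4, so new z* = 1360 − 4 = 1356.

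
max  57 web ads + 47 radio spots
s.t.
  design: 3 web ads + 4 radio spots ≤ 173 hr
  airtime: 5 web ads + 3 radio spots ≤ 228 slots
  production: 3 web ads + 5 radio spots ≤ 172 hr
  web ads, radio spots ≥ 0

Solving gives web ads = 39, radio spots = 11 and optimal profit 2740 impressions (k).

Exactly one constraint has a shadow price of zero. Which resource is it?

design

design: 161/173 (slack 12)
airtime: 228/228 (binding)
production: 172/172 (binding)
By complementary slackness, a constraint with positive slack has shadow price 0 → design.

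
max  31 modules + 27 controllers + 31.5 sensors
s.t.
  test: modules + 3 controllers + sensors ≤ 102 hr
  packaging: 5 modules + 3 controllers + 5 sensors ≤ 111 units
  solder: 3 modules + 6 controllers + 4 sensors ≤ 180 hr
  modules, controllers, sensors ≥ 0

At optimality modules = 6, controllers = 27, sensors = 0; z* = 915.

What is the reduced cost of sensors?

Check each constraint at x*: test 87/102 (slack 15); packaging 111/111 (tight); solder 180/180 (tight).
Slack constraints have shadow price 0 (complementary slackness).
From A_Bᵀ y = c: 5·y_packaging + 3·y_solder = 31; 3·y_packaging + 6·y_solder = 27.
Solving: y_packaging = 5, y_solder = 2.
Reduced cost of sensors: c₃ − yᵀa₃ = 31.5 − (5·5 + 2·4) = 31.5 − 33 = -1.5.

-1.5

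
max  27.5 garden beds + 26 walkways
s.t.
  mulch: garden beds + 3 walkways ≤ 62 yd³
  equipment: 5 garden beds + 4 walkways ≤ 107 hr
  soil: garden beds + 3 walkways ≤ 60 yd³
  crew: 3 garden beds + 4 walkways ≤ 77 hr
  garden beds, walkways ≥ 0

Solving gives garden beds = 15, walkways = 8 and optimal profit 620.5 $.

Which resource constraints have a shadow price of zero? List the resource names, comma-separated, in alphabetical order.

mulch: 39/62 (slack 23)
equipment: 107/107 (binding)
soil: 39/60 (slack 21)
crew: 77/77 (binding)
By complementary slackness, a constraint with positive slack has shadow price 0 → mulch, soil.

mulch, soil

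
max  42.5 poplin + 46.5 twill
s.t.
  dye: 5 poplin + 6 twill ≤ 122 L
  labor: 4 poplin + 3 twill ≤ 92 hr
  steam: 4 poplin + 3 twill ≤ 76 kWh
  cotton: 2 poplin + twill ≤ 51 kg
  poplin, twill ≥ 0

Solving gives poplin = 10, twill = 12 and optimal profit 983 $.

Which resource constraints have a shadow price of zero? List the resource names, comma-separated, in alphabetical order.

cotton, labor

dye: 122/122 (binding)
labor: 76/92 (slack 16)
steam: 76/76 (binding)
cotton: 32/51 (slack 19)
By complementary slackness, a constraint with positive slack has shadow price 0 → cotton, labor.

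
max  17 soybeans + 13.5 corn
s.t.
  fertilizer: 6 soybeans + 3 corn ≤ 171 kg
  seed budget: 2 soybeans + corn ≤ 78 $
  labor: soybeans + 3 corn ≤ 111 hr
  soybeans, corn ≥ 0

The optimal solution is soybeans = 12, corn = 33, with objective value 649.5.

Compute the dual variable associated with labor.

2

At the optimum: fertilizer uses 171 of 171 (binding); seed budget uses 57 of 78 (slack = 21); labor uses 111 of 111 (binding).
By complementary slackness, y = 0 for the non-binding constraint.
From A_Bᵀ y = c: 6·y_fertilizer + 1·y_labor = 17; 3·y_fertilizer + 3·y_labor = 13.5.
Solving: y_fertilizer = 2.5, y_labor = 2.
Shadow price of labor = 2.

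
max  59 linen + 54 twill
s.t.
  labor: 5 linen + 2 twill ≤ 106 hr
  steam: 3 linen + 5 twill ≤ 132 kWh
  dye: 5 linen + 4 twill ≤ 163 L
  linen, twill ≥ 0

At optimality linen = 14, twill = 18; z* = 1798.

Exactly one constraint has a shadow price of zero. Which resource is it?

labor: 106/106 (binding)
steam: 132/132 (binding)
dye: 142/163 (slack 21)
By complementary slackness, a constraint with positive slack has shadow price 0 → dye.

dye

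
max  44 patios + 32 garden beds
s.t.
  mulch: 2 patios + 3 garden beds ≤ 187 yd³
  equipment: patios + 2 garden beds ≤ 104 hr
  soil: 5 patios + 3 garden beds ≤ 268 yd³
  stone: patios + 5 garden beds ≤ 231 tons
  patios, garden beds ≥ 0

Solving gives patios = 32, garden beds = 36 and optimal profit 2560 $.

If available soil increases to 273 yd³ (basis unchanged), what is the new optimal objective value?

2600

Binding: equipment and soil. Non-binding: mulch (15 unused), stone (19 unused).
Slack constraints have shadow price 0 (complementary slackness).
The binding rows give the dual system: 1·y_equipment + 5·y_soil = 44 and 2·y_equipment + 3·y_soil = 32.
→ y_equipment = 4 and y_soil = 8.
Δz = y_soil·Δb = 8 × (5) = 40, so new z* = 2560 + 40 = 2600.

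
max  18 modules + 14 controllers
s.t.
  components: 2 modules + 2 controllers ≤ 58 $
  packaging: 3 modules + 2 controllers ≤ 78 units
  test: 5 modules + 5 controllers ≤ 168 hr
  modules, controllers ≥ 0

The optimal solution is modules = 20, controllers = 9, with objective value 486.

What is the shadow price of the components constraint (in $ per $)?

3

At the optimum: components uses 58 of 58 (binding); packaging uses 78 of 78 (binding); test uses 145 of 168 (slack = 23).
Since test is not tight, its dual is 0.
From A_Bᵀ y = c: 2·y_components + 3·y_packaging = 18; 2·y_components + 2·y_packaging = 14.
→ y_components = 3 and y_packaging = 4.
Shadow price of components = 3.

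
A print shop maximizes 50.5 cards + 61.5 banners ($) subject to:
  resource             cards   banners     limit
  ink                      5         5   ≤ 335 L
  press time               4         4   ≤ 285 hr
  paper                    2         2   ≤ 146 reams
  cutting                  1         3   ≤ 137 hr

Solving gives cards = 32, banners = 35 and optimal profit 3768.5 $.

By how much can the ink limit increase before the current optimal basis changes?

21.25

Binding constraints: ink, cutting. The basis is B = [[5,5],[1,3]] with det 10.
Per unit increase in ink, x* moves by d = (0.3, -0.1).
The basis stays optimal until press time becomes binding; allowable increase = 21.25 L.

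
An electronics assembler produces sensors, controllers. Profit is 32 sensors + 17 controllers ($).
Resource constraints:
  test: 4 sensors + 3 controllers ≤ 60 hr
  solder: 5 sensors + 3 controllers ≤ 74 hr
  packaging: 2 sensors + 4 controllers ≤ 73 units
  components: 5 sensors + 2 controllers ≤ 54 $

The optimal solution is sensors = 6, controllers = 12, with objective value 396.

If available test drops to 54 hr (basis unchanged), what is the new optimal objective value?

At the optimum: test uses 60 of 60 (binding); solder uses 66 of 74 (slack = 8); packaging uses 60 of 73 (slack = 13); components uses 54 of 54 (binding).
Since solder, packaging are not tight, their duals are 0.
The binding rows give the dual system: 4·y_test + 5·y_components = 32 and 3·y_test + 2·y_components = 17.
This yields shadow prices y_test = 3, y_components = 4.
Δz = y_test·Δb = 3 × (-6) = -18, so new z* = 396 − 18 = 378.

378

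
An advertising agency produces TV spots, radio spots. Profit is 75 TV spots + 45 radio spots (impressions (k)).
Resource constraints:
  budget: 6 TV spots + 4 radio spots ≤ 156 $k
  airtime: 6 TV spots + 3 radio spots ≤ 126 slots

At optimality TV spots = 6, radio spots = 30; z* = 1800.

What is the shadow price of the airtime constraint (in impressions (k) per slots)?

Check each constraint at x*: budget 156/156 (tight); airtime 126/126 (tight).
From A_Bᵀ y = c: 6·y_budget + 6·y_airtime = 75; 4·y_budget + 3·y_airtime = 45.
→ y_budget = 7.5 and y_airtime = 5.
Shadow price of airtime = 5.

5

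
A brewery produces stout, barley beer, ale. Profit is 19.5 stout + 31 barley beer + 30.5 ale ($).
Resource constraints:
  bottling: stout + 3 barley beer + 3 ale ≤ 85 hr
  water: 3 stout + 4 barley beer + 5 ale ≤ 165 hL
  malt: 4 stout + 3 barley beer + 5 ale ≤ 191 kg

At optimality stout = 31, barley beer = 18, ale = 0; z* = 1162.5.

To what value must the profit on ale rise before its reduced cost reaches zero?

36.5

Binding: bottling and water. Non-binding: malt (13 unused).
Since malt is not tight, its dual is 0.
Dual feasibility on the basic columns requires 1·y_bottling + 3·y_water = 19.5, 3·y_bottling + 4·y_water = 31.
→ y_bottling = 3 and y_water = 5.5.
ale enters the basis when its profit ≥ yᵀa₃ = 3·3 + 5.5·5 = 36.5.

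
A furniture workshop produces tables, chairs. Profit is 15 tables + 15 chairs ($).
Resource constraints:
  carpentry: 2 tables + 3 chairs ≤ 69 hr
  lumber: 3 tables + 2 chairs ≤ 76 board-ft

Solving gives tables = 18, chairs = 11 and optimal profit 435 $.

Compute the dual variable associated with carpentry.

At the optimum: carpentry uses 69 of 69 (binding); lumber uses 76 of 76 (binding).
From A_Bᵀ y = c: 2·y_carpentry + 3·y_lumber = 15; 3·y_carpentry + 2·y_lumber = 15.
→ y_carpentry = 3 and y_lumber = 3.
Shadow price of carpentry = 3.

3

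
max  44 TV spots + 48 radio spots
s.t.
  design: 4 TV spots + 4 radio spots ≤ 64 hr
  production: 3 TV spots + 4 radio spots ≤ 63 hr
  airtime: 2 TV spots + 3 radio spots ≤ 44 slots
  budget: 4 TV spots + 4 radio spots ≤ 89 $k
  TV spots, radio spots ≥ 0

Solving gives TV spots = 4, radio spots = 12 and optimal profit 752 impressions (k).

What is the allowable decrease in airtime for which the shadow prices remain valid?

12

Binding constraints: design, airtime. The basis is B = [[4,4],[2,3]] with det 4.
Per unit decrease in airtime, x* moves by d = (1, -1).
The basis stays optimal until radio spots reaches 0; allowable decrease = 12 slots.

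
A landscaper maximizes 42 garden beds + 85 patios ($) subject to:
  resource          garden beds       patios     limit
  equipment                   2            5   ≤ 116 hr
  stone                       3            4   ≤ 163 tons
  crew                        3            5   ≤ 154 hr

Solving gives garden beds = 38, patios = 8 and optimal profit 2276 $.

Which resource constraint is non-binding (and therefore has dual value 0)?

equipment: 116/116 (binding)
stone: 146/163 (slack 17)
crew: 154/154 (binding)
By complementary slackness, a constraint with positive slack has shadow price 0 → stone.

stone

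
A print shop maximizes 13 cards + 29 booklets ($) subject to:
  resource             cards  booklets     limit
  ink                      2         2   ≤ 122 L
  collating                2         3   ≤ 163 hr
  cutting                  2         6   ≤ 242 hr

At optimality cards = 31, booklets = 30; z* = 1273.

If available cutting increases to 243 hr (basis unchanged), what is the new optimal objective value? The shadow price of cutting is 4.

Δb = 1, so new z* = 1273 + (4)·(1) = 1273 + 4 = 1277.

1277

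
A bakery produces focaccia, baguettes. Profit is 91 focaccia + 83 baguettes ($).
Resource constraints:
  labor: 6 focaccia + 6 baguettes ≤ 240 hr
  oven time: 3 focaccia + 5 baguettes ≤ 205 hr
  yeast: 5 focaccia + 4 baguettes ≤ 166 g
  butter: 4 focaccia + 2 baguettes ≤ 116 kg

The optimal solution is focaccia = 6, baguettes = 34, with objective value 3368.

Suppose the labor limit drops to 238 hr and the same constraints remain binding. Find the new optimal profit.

Check each constraint at x*: labor 240/240 (tight); oven time 188/205 (slack 17); yeast 166/166 (tight); butter 92/116 (slack 24).
Since oven time, butter are not tight, their duals are 0.
From A_Bᵀ y = c: 6·y_labor + 5·y_yeast = 91; 6·y_labor + 4·y_yeast = 83.
This yields shadow prices y_labor = 8.5, y_yeast = 8.
Δz = y_labor·Δb = 8.5 × (-2) = -17, so new z* = 3368 − 17 = 3351.

3351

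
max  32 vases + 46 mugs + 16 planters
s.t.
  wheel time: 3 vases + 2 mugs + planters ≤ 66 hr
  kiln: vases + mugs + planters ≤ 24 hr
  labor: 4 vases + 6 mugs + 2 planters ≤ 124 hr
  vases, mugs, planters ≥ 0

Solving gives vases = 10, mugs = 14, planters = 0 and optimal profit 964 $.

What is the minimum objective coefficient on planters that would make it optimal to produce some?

At the optimum: wheel time uses 58 of 66 (slack = 8); kiln uses 24 of 24 (binding); labor uses 124 of 124 (binding).
Since wheel time is not tight, its dual is 0.
From A_Bᵀ y = c: 1·y_kiln + 4·y_labor = 32; 1·y_kiln + 6·y_labor = 46.
→ y_kiln = 4 and y_labor = 7.
planters enters the basis when its profit ≥ yᵀa₃ = 4·1 + 7·2 = 18.

18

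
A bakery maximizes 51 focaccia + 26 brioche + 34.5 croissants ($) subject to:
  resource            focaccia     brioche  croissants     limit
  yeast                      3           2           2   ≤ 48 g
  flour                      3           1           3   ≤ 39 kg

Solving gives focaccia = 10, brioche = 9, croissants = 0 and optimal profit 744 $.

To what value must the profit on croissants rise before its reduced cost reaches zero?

42

Check each constraint at x*: yeast 48/48 (tight); flour 39/39 (tight).
Dual feasibility on the basic columns requires 3·y_yeast + 3·y_flour = 51, 2·y_yeast + 1·y_flour = 26.
Solving: y_yeast = 9, y_flour = 8.
croissants enters the basis when its profit ≥ yᵀa₃ = 9·2 + 8·3 = 42.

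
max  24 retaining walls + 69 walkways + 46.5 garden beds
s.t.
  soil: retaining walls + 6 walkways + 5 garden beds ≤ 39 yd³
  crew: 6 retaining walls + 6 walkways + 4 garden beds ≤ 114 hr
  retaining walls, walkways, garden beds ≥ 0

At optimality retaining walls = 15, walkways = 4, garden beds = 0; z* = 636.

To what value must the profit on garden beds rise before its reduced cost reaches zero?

Check each constraint at x*: soil 39/39 (tight); crew 114/114 (tight).
From A_Bᵀ y = c: 1·y_soil + 6·y_crew = 24; 6·y_soil + 6·y_crew = 69.
→ y_soil = 9 and y_crew = 2.5.
garden beds enters the basis when its profit ≥ yᵀa₃ = 9·5 + 2.5·4 = 55.

55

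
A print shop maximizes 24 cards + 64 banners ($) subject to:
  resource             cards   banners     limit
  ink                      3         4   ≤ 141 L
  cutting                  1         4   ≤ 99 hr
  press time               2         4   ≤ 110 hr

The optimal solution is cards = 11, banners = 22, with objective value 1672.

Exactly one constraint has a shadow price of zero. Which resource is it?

ink: 121/141 (slack 20)
cutting: 99/99 (binding)
press time: 110/110 (binding)
By complementary slackness, a constraint with positive slack has shadow price 0 → ink.

ink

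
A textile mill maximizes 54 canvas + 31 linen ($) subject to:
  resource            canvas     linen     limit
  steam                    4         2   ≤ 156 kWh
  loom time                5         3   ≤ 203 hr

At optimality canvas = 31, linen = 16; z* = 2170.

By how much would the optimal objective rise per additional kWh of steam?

3.5

Both steam and loom time are binding at x*.
From A_Bᵀ y = c: 4·y_steam + 5·y_loom time = 54; 2·y_steam + 3·y_loom time = 31.
This yields shadow prices y_steam = 3.5, y_loom time = 8.
Shadow price of steam = 3.5.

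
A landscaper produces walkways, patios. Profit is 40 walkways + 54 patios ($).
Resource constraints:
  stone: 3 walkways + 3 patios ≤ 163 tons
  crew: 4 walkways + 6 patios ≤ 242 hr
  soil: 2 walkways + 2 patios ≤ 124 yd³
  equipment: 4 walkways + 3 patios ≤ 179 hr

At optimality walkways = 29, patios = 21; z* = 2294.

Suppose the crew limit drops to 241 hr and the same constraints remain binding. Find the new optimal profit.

Check each constraint at x*: stone 150/163 (slack 13); crew 242/242 (tight); soil 100/124 (slack 24); equipment 179/179 (tight).
By complementary slackness, y = 0 for the non-binding constraints.
From A_Bᵀ y = c: 4·y_crew + 4·y_equipment = 40; 6·y_crew + 3·y_equipment = 54.
This yields shadow prices y_crew = 8, y_equipment = 2.
Δz = y_crew·Δb = 8 × (-1) = -8, so new z* = 2294 − 8 = 2286.

2286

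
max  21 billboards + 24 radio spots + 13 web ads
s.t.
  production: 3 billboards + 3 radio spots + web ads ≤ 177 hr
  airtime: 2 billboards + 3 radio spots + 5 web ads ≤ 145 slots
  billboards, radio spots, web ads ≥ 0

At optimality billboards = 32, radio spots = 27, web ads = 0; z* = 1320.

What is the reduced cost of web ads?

-7

At the optimum: production uses 177 of 177 (binding); airtime uses 145 of 145 (binding).
The binding rows give the dual system: 3·y_production + 2·y_airtime = 21 and 3·y_production + 3·y_airtime = 24.
Solving: y_production = 5, y_airtime = 3.
Reduced cost of web ads: c₃ − yᵀa₃ = 13 − (5·1 + 3·5) = 13 − 20 = -7.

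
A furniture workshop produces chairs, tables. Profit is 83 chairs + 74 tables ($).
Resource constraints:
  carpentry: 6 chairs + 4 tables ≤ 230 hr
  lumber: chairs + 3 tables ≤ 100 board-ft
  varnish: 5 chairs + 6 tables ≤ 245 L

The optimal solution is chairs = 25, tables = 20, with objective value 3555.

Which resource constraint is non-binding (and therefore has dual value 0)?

lumber

carpentry: 230/230 (binding)
lumber: 85/100 (slack 15)
varnish: 245/245 (binding)
By complementary slackness, a constraint with positive slack has shadow price 0 → lumber.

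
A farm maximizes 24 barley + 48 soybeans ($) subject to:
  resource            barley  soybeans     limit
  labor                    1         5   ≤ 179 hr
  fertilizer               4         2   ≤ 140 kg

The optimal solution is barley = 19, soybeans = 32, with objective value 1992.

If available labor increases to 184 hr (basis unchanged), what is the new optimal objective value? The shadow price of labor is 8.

2032

Δb = 5, so new z* = 1992 + (8)·(5) = 1992 + 40 = 2032.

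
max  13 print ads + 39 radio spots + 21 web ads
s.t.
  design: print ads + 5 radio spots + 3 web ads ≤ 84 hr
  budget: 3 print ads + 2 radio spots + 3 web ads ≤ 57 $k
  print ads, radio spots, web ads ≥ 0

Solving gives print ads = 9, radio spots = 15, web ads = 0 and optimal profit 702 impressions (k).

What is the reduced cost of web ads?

At the optimum: design uses 84 of 84 (binding); budget uses 57 of 57 (binding).
Dual feasibility on the basic columns requires 1·y_design + 3·y_budget = 13, 5·y_design + 2·y_budget = 39.
This yields shadow prices y_design = 7, y_budget = 2.
Reduced cost of web ads: c₃ − yᵀa₃ = 21 − (7·3 + 2·3) = 21 − 27 = -6.

-6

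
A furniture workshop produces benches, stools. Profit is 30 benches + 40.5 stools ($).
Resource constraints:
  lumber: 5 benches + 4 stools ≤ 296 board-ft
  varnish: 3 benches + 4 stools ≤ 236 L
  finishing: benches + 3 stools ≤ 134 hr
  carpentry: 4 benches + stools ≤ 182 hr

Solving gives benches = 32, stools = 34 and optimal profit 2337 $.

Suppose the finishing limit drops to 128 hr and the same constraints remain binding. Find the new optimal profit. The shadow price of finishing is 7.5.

Δb = -6, so new z* = 2337 + (7.5)·(-6) = 2337 − 45 = 2292.

2292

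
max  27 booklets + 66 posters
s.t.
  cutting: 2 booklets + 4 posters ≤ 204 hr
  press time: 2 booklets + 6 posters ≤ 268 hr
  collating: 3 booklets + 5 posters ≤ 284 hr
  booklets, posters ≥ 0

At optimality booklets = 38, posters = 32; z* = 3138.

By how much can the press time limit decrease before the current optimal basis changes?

20

Binding constraints: cutting, press time. The basis is B = [[2,4],[2,6]] with det 4.
Per unit decrease in press time, x* moves by d = (1, -0.5).
The basis stays optimal until collating becomes binding; allowable decrease = 20 hr.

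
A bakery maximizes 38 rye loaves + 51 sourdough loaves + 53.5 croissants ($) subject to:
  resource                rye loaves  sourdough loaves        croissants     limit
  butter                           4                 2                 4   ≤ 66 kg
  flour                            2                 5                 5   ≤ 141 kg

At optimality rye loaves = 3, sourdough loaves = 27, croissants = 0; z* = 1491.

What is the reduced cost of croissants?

-8.5

Check each constraint at x*: butter 66/66 (tight); flour 141/141 (tight).
From A_Bᵀ y = c: 4·y_butter + 2·y_flour = 38; 2·y_butter + 5·y_flour = 51.
This yields shadow prices y_butter = 5.5, y_flour = 8.
Reduced cost of croissants: c₃ − yᵀa₃ = 53.5 − (5.5·4 + 8·5) = 53.5 − 62 = -8.5.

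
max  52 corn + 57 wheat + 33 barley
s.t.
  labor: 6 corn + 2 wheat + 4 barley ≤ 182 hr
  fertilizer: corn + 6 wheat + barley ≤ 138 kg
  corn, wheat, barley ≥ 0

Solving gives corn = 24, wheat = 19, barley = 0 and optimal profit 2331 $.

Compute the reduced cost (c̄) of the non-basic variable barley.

-4

Check each constraint at x*: labor 182/182 (tight); fertilizer 138/138 (tight).
From A_Bᵀ y = c: 6·y_labor + 1·y_fertilizer = 52; 2·y_labor + 6·y_fertilizer = 57.
Solving: y_labor = 7.5, y_fertilizer = 7.
Reduced cost of barley: c₃ − yᵀa₃ = 33 − (7.5·4 + 7·1) = 33 − 37 = -4.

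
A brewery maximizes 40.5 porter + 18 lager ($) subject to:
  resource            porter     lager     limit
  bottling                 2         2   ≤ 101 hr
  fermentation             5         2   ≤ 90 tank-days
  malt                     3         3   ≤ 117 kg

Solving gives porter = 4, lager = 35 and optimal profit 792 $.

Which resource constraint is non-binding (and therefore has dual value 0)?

bottling

bottling: 78/101 (slack 23)
fermentation: 90/90 (binding)
malt: 117/117 (binding)
By complementary slackness, a constraint with positive slack has shadow price 0 → bottling.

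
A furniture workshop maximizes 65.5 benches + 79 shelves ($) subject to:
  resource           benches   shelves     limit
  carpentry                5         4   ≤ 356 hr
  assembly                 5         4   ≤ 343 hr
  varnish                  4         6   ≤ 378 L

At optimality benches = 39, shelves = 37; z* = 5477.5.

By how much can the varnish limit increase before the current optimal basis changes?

Binding constraints: assembly, varnish. The basis is B = [[5,4],[4,6]] with det 14.
Per unit increase in varnish, x* moves by d = (-0.2857, 0.3571).
The basis stays optimal until benches reaches 0; allowable increase = 136.5 L.

136.5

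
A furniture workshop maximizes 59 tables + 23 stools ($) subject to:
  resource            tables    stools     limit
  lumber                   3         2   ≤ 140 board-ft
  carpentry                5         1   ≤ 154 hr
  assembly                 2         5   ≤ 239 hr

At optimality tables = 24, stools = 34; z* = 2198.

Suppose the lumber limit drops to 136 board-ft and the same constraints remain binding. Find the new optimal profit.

At the optimum: lumber uses 140 of 140 (binding); carpentry uses 154 of 154 (binding); assembly uses 218 of 239 (slack = 21).
Since assembly is not tight, its dual is 0.
The binding rows give the dual system: 3·y_lumber + 5·y_carpentry = 59 and 2·y_lumber + 1·y_carpentry = 23.
→ y_lumber = 8 and y_carpentry = 7.
Δz = y_lumber·Δb = 8 × (-4) = -32, so new z* = 2198 − 32 = 2166.

2166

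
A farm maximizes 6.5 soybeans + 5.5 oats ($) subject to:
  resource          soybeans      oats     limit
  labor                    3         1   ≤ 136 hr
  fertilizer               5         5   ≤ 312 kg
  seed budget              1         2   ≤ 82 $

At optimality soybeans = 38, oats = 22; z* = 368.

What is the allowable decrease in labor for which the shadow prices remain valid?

95

Binding constraints: labor, seed budget. The basis is B = [[3,1],[1,2]] with det 5.
Per unit decrease in labor, x* moves by d = (-0.4, 0.2).
The basis stays optimal until soybeans reaches 0; allowable decrease = 95 hr.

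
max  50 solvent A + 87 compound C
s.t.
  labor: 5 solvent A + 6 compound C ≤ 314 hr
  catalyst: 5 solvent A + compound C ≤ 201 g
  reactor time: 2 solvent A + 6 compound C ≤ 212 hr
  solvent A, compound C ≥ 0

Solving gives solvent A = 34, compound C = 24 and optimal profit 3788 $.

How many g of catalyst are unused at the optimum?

7

catalyst used = 5·34 + 1·24 = 194; slack = 201 − 194 = 7.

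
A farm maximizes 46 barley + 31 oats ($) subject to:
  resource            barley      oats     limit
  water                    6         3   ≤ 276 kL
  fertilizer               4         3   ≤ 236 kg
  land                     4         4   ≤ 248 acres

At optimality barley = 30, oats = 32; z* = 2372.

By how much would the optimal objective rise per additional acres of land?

4

At the optimum: water uses 276 of 276 (binding); fertilizer uses 216 of 236 (slack = 20); land uses 248 of 248 (binding).
Slack constraints have shadow price 0 (complementary slackness).
The binding rows give the dual system: 6·y_water + 4·y_land = 46 and 3·y_water + 4·y_land = 31.
Solving: y_water = 5, y_land = 4.
Shadow price of land = 4.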